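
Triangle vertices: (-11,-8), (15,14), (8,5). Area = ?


-11*(14-5) = -99
15*(5+ 8) = 195
8*(-8-14) = -176
sum = -80
Area = |-80|/2 = 40.0000

40.0000 sq units


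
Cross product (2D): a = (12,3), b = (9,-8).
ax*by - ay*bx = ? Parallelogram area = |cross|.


cross = 12*(-8) - 3*9 = -96 - 27 = -123
Parallelogram area = |-123| = 123

cross = -123, parallelogram area = 123


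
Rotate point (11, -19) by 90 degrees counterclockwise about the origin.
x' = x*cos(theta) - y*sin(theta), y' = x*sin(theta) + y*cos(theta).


cos(90) = 0, sin(90) = 1
x' = 11*0 + 19*1 = 19
y' = 11*1 - 19*0 = 11

(19, 11)


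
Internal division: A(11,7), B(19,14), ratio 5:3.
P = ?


Px = (5*19 + 3*11)/8 = 128/8 = 16.0000
Py = (5*14 + 3*7)/8 = 91/8 = 11.3750

P = (16.0000, 11.3750)


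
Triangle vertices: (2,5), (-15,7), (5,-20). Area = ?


2*(7+ 20) = 54
-15*(-20-5) = 375
5*(5-7) = -10
sum = 419
Area = |419|/2 = 209.5000

209.5000 sq units


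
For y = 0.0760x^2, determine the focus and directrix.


a = 0.0760
1/(4a) = 3.2895
Focus = (0, 3.2895)
Directrix: y = -3.2895

Focus = (0, 3.2895), Directrix: y = -3.2895


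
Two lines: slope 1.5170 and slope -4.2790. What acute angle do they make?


m1-m2 = 5.796
1+m1*m2 = -5.491243
tan(theta) = |5.796/(-5.491243)| = 1.055499
theta = arctan(|5.796/(-5.491243)|) = 46.5466 degrees (acute angle)

46.5466 degrees


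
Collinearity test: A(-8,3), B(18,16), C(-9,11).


-8*(16-11) + 18*(11-3) - 9*(3-16)
= -40 + 144 + 117 = 221

No, not collinear (determinant = 221)


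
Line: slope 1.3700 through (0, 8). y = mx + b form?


y - 8 = 1.3700(x - 0)
y = 1.3700x + 8 - 1.3700*0
y = 1.3700x + 8.0000

y = 1.3700x + 8.0000


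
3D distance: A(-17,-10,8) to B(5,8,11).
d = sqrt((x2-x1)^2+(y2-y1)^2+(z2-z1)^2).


dx=22, dy=18, dz=3
d = sqrt(484+324+9) = sqrt(817) = 28.5832

28.5832


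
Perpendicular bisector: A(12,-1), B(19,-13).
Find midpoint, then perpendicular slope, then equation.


Midpoint = (15.5, -7)
Slope of AB = dy/dx = -12/7 = -1.7143
Perp slope = -dx/dy = 7/12 = 0.5833
b = My - (perp slope)*Mx = -7 + (7*15.5)/(-12) = -7 - 9.0417 = -16.0417

y = 0.5833x - 16.0417


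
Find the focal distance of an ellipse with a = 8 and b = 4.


c^2 = 8^2 - 4^2 = 64 - 16 = 48
c = sqrt(48) = 6.9282

c = 6.9282


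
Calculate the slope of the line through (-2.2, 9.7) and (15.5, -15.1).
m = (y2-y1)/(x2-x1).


dy = -15.1 - 9.7 = -24.8
dx = 15.5 + 2.2 = 17.7
m = -24.8/17.7 = -1.4011

m = -1.4011


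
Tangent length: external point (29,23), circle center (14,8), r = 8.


d = sqrt((29-14)^2 + (23-8)^2) = sqrt(225+225) = 21.2132
L = sqrt(450.0000 - 64) = sqrt(386.0000) = 19.6469

19.6469


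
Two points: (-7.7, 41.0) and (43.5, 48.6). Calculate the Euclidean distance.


dx = 43.5 + 7.7 = 51.2
dy = 48.6 - 41.0 = 7.6
d = sqrt(2621.44 + 57.76) = sqrt(2679.2) = 51.7610

51.7610


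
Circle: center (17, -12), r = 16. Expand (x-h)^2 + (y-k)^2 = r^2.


(x-17)^2 + (y+ 12)^2 = 16^2
D = -2h = -34, E = -2k = 24
F = h^2+k^2-r^2 = 289+144-256 = 177

x^2 + y^2 - 34x + 24y + 177 = 0


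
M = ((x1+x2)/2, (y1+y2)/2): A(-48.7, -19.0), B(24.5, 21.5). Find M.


Mx = (-48.7 + 24.5)/2 = -24.2/2 = -12.1000
My = (-19.0 + 21.5)/2 = 2.5/2 = 1.2500

(-12.1000, 1.2500)


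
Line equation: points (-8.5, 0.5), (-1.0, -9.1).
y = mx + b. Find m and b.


m = (-9.6)/(7.5) = -1.2800
b = y1 - m*x1 = 0.5 - (-9.6*(-8.5))/(7.5) = 0.5 - 10.8800 = -10.3800

y = -1.2800x - 10.3800


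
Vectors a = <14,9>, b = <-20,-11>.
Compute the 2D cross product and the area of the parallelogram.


cross = 14*(-11) - 9*(-20) = -154 + 180 = 26
Parallelogram area = |26| = 26

cross = 26, parallelogram area = 26


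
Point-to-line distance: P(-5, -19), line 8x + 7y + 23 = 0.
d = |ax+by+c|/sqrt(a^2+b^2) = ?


|8*(-5) + 7*(-19) + 23| = |-150| = 150
sqrt(64 + 49) = sqrt(113) = 10.6301
d = 150/sqrt(113) = 14.1108

14.1108


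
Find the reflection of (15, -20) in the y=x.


Reflection rule for y=x: (y, x)
(15, -20) -> (-20, 15)

(-20, 15)


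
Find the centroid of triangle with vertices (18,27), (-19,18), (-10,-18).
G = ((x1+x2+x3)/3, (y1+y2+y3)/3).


Gx = (18- 19- 10)/3 = -11/3 = -3.6667
Gy = (27+18- 18)/3 = 27/3 = 9.0000

G = (-3.6667, 9.0000)


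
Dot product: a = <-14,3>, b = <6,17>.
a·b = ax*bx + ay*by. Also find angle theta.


a·b = -14*6 + 3*17 = -84 + 51 = -33
|a| = sqrt(196+9) = 14.3178
|b| = sqrt(36+289) = 18.0278
cos(theta) = -33/(sqrt(205)*sqrt(325)) = -33/sqrt(66625) = -0.127848
theta = arccos(-33/sqrt(66625)) = 97.3453 degrees

a·b = -33, theta = 97.3453 deg


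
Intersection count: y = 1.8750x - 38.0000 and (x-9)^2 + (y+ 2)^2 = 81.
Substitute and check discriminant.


Substitute y = 1.8750x - 38.0000: (x-9)^2 + (1.8750x- 38.0000+ 2)^2 = 81
Expand to Ax^2 + Bx + C = 0, where b-k = -36
A = 1+m^2 = 4.515625
B = 2(m(b-k) - h) = 2(1.8750*(-36) - 9) = -153
C = h^2 + (b-k)^2 - r^2 = 81 + 1296 - 81 = 1296
disc = B^2-4AC = 23409.0000 - 23409.0000 = 0
disc = 0

1 intersection point (tangent)


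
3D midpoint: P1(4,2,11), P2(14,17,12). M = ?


Mx = (4+14)/2 = 9.0000
My = (2+17)/2 = 9.5000
Mz = (11+12)/2 = 11.5000

M = (9.0000, 9.5000, 11.5000)


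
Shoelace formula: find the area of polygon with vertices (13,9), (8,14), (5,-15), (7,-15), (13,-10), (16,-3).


sum(xi*y_{i+1}) = 13*14 + 8*(-15) + 5*(-15) + 7*(-10) + 13*(-3) + 16*9 = 22
sum(yi*x_{i+1}) = 9*8 + 14*5 - 15*7 - 15*13 - 10*16 - 3*13 = -357
Area = |22 + 357|/2 = 379/2 = 189.5000

189.5000 sq units


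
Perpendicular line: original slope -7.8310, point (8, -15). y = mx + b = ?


Perpendicular slope = -1/m1 = -1/(-7.8310) = 0.1277
b2 = y0 - m2*x0 = -15 + 8/(-7.8310) = -15 - 1.0216 = -16.0216

y = 0.1277x - 16.0216


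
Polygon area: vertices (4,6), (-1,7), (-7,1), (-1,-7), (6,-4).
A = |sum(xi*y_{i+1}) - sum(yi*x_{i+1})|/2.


sum(xi*y_{i+1}) = 4*7 - 1*1 - 7*(-7) - 1*(-4) + 6*6 = 116
sum(yi*x_{i+1}) = 6*(-1) + 7*(-7) + 1*(-1) - 7*6 - 4*4 = -114
Area = |116 + 114|/2 = 230/2 = 115.0000

115.0000 sq units


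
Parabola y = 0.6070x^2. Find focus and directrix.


a = 0.6070
1/(4a) = 0.4119
Focus = (0, 0.4119)
Directrix: y = -0.4119

Focus = (0, 0.4119), Directrix: y = -0.4119


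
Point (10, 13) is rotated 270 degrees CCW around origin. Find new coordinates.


cos(270) = 0, sin(270) = -1
x' = 10*0 - 13*(-1) = 13
y' = 10*(-1) + 13*0 = -10

(13, -10)


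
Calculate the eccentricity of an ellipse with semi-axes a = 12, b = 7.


c = sqrt(144-49) = sqrt(95) = 9.7468
e = c/a = sqrt(95)/12 = 0.8122

e = 0.8122


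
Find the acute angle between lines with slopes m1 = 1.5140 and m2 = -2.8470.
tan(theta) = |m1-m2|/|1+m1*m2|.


m1-m2 = 4.361
1+m1*m2 = -3.310358
tan(theta) = |4.361/(-3.310358)| = 1.317380
theta = arctan(|4.361/(-3.310358)|) = 52.7985 degrees (acute angle)

52.7985 degrees


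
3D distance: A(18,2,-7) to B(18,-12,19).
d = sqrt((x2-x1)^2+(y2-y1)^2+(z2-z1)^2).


dx=0, dy=-14, dz=26
d = sqrt(0+196+676) = sqrt(872) = 29.5296

29.5296


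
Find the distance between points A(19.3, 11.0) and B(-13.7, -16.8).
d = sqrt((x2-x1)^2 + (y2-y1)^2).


dx = -13.7 - 19.3 = -33.0
dy = -16.8 - 11.0 = -27.8
d = sqrt(1089.0 + 772.84) = sqrt(1861.84) = 43.1490

43.1490


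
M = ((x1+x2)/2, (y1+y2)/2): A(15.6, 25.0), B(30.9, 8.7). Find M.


Mx = (15.6 + 30.9)/2 = 46.5/2 = 23.2500
My = (25.0 + 8.7)/2 = 33.7/2 = 16.8500

(23.2500, 16.8500)


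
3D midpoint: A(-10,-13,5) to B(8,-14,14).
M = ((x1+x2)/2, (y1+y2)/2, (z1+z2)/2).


Mx = (-10+8)/2 = -1.0000
My = (-13- 14)/2 = -13.5000
Mz = (5+14)/2 = 9.5000

M = (-1.0000, -13.5000, 9.5000)


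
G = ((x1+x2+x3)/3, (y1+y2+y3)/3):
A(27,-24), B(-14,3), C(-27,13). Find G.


Gx = (27- 14- 27)/3 = -14/3 = -4.6667
Gy = (-24+3+13)/3 = -8/3 = -2.6667

G = (-4.6667, -2.6667)


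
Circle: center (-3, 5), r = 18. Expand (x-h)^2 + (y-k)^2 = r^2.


(x+ 3)^2 + (y-5)^2 = 18^2
D = -2h = 6, E = -2k = -10
F = h^2+k^2-r^2 = 9+25-324 = -290

x^2 + y^2 + 6x - 10y - 290 = 0


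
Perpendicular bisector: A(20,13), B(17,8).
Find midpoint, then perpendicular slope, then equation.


Midpoint = (18.5, 10.5)
Slope of AB = dy/dx = -5/(-3) = 1.6667
Perp slope = -dx/dy = -3/5 = -0.6000
b = My - (perp slope)*Mx = 10.5 + (-3*18.5)/(-5) = 10.5 + 11.1000 = 21.6000

y = -0.6000x + 21.6000


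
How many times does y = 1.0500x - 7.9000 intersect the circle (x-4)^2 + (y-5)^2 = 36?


Substitute y = 1.0500x - 7.9000: (x-4)^2 + (1.0500x- 7.9000-5)^2 = 36
Expand to Ax^2 + Bx + C = 0, where b-k = -12.9
A = 1+m^2 = 2.1025
B = 2(m(b-k) - h) = 2(1.0500*(-12.9) - 4) = -35.09
C = h^2 + (b-k)^2 - r^2 = 16 + 166.41 - 36 = 146.41
disc = B^2-4AC = 1231.3081 - 1231.3081 = 0
disc = 0

1 intersection point (tangent)


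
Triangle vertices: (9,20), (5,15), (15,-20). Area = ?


9*(15+ 20) = 315
5*(-20-20) = -200
15*(20-15) = 75
sum = 190
Area = |190|/2 = 95.0000

95.0000 sq units


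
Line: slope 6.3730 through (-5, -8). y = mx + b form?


y + 8 = 6.3730(x + 5)
y = 6.3730x - 8 - 6.3730*(-5)
y = 6.3730x + 23.8650

y = 6.3730x + 23.8650


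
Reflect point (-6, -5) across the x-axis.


Reflection rule for x-axis: (x, -y)
(-6, -5) -> (-6, 5)

(-6, 5)


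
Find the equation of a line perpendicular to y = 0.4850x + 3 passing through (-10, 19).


Perpendicular slope = -1/m1 = -1/0.4850 = -2.0619
b2 = y0 - m2*x0 = 19 - 10/0.4850 = 19 - 20.6186 = -1.6186

y = -2.0619x - 1.6186


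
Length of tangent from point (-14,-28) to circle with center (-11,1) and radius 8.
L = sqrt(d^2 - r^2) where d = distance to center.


d = sqrt((-14+ 11)^2 + (-28-1)^2) = sqrt(9+841) = 29.1548
L = sqrt(850.0000 - 64) = sqrt(786.0000) = 28.0357

28.0357


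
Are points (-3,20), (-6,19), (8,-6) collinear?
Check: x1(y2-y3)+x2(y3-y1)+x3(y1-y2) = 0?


-3*(19+ 6) - 6*(-6-20) + 8*(20-19)
= -75 + 156 + 8 = 89

No, not collinear (determinant = 89)


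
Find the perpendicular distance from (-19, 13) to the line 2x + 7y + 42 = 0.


|2*(-19) + 7*13 + 42| = |95| = 95
sqrt(4 + 49) = sqrt(53) = 7.2801
d = 95/sqrt(53) = 13.0493

13.0493


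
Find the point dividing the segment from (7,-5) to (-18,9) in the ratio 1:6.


Px = (1*(-18) + 6*7)/7 = 24/7 = 3.4286
Py = (1*9 + 6*(-5))/7 = -21/7 = -3.0000

P = (3.4286, -3.0000)


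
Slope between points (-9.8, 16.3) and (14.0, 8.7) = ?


dy = 8.7 - 16.3 = -7.6
dx = 14.0 + 9.8 = 23.8
m = -7.6/23.8 = -0.3193

m = -0.3193


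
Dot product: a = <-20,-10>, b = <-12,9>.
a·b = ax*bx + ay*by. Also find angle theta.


a·b = -20*(-12) - 10*9 = 240 - 90 = 150
|a| = sqrt(400+100) = 22.3607
|b| = sqrt(144+81) = 15.0000
cos(theta) = 150/(sqrt(500)*sqrt(225)) = 150/sqrt(112500) = 0.447214
theta = arccos(150/sqrt(112500)) = 63.4349 degrees

a·b = 150, theta = 63.4349 deg


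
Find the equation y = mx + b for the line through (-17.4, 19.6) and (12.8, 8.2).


m = (-11.4)/(30.2) = -0.3775
b = y1 - m*x1 = 19.6 - (-11.4*(-17.4))/(30.2) = 19.6 - 6.5682 = 13.0318

y = -0.3775x + 13.0318


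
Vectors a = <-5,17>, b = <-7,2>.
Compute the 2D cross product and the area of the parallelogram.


cross = -5*2 - 17*(-7) = -10 + 119 = 109
Parallelogram area = |109| = 109

cross = 109, parallelogram area = 109


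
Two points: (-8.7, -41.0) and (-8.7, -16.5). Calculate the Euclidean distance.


dx = -8.7 + 8.7 = 0.0
dy = -16.5 + 41.0 = 24.5
d = sqrt(0.0 + 600.25) = sqrt(600.25) = 24.5000

24.5000


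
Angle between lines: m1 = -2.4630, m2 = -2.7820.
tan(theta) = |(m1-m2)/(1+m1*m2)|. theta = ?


m1-m2 = 0.319
1+m1*m2 = 7.852066
tan(theta) = |0.319/7.852066| = 0.040626
theta = arctan(|0.319/7.852066|) = 2.3264 degrees (acute angle)

2.3264 degrees


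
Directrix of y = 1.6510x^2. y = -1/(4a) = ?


a = 1.6510
1/(4a) = 0.1514
directrix: y = -0.1514 = -0.1514

y = -0.1514


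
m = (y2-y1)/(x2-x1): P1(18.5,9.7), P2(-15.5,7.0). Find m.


dy = 7.0 - 9.7 = -2.7
dx = -15.5 - 18.5 = -34.0
m = -2.7/(-34.0) = 0.0794

m = 0.0794


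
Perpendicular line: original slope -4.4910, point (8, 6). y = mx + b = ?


Perpendicular slope = -1/m1 = -1/(-4.4910) = 0.2227
b2 = y0 - m2*x0 = 6 + 8/(-4.4910) = 6 - 1.7813 = 4.2187

y = 0.2227x + 4.2187


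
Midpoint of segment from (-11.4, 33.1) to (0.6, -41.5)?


Mx = (-11.4 + 0.6)/2 = -10.8/2 = -5.4000
My = (33.1 - 41.5)/2 = -8.4/2 = -4.2000

(-5.4000, -4.2000)


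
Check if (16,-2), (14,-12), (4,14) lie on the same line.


16*(-12-14) + 14*(14+ 2) + 4*(-2+ 12)
= -416 + 224 + 40 = -152

No, not collinear (determinant = -152)


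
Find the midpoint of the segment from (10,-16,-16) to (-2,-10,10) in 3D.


Mx = (10- 2)/2 = 4.0000
My = (-16- 10)/2 = -13.0000
Mz = (-16+10)/2 = -3.0000

M = (4.0000, -13.0000, -3.0000)


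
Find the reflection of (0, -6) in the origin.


Reflection rule for origin: (-x, -y)
(0, -6) -> (0, 6)

(0, 6)


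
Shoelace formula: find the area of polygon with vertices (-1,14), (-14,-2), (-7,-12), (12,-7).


sum(xi*y_{i+1}) = -1*(-2) - 14*(-12) - 7*(-7) + 12*14 = 387
sum(yi*x_{i+1}) = 14*(-14) - 2*(-7) - 12*12 - 7*(-1) = -319
Area = |387 + 319|/2 = 706/2 = 353.0000

353.0000 sq units


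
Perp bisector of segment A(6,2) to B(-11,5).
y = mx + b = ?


Midpoint = (-2.5, 3.5)
Slope of AB = dy/dx = 3/(-17) = -0.1765
Perp slope = -dx/dy = 17/3 = 5.6667
b = My - (perp slope)*Mx = 3.5 + (-17*(-2.5))/3 = 3.5 + 14.1667 = 17.6667

y = 5.6667x + 17.6667


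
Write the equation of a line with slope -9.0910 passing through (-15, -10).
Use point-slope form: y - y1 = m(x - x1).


y + 10 = -9.0910(x + 15)
y = -9.0910x - 10 + 9.0910*(-15)
y = -9.0910x - 146.3650

y = -9.0910x - 146.3650


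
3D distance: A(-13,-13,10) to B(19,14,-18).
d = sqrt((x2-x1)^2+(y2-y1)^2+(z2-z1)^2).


dx=32, dy=27, dz=-28
d = sqrt(1024+729+784) = sqrt(2537) = 50.3686

50.3686


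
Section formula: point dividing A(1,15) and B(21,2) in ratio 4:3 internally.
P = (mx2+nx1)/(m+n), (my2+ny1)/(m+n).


Px = (4*21 + 3*1)/7 = 87/7 = 12.4286
Py = (4*2 + 3*15)/7 = 53/7 = 7.5714

P = (12.4286, 7.5714)


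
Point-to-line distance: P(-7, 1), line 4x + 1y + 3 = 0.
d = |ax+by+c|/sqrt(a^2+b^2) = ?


|4*(-7) + 1*1 + 3| = |-24| = 24
sqrt(16 + 1) = sqrt(17) = 4.1231
d = 24/sqrt(17) = 5.8209

5.8209


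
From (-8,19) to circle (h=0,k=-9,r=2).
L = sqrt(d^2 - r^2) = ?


d = sqrt((-8-0)^2 + (19+ 9)^2) = sqrt(64+784) = 29.1204
L = sqrt(848.0000 - 4) = sqrt(844.0000) = 29.0517

29.0517


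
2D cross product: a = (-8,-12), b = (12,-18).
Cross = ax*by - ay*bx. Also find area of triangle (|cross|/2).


cross = -8*(-18) + 12*12 = 144 + 144 = 288
Triangle area = |288|/2 = 288/2 = 144.0000

cross = 288, triangle area = 144.0000


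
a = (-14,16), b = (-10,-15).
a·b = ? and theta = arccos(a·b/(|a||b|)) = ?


a·b = -14*(-10) + 16*(-15) = 140 - 240 = -100
|a| = sqrt(196+256) = 21.2603
|b| = sqrt(100+225) = 18.0278
cos(theta) = -100/(sqrt(452)*sqrt(325)) = -100/sqrt(146900) = -0.260909
theta = arccos(-100/sqrt(146900)) = 105.1240 degrees

a·b = -100, theta = 105.1240 deg


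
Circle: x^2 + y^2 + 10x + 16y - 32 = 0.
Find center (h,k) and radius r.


h = -D/2 = -10/2 = -5
k = -E/2 = -16/2 = -8
r^2 = h^2 + k^2 - F = 25 + 64 + 32 = 121
r = 11

Center (-5, -8), radius = 11


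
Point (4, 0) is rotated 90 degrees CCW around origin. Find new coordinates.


cos(90) = 0, sin(90) = 1
x' = 4*0 - 0*1 = 0
y' = 4*1 + 0*0 = 4

(0, 4)


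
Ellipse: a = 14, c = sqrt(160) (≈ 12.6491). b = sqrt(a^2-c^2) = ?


b^2 = 14^2 - (sqrt(160))^2 = 196 - 160 = 36
b = sqrt(36) = 6

b = 6


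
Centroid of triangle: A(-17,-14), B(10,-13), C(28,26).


Gx = (-17+10+28)/3 = 21/3 = 7.0000
Gy = (-14- 13+26)/3 = -1/3 = -0.3333

G = (7.0000, -0.3333)


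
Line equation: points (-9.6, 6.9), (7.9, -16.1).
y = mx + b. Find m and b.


m = (-23.0)/(17.5) = -1.3143
b = y1 - m*x1 = 6.9 - (-23.0*(-9.6))/(17.5) = 6.9 - 12.6171 = -5.7171

y = -1.3143x - 5.7171


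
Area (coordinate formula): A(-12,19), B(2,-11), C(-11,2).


-12*(-11-2) = 156
2*(2-19) = -34
-11*(19+ 11) = -330
sum = -208
Area = |-208|/2 = 104.0000

104.0000 sq units


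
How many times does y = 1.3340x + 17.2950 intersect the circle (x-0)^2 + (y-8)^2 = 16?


Substitute y = 1.3340x + 17.2950: (x-0)^2 + (1.3340x+17.2950-8)^2 = 16
Expand to Ax^2 + Bx + C = 0, where b-k = 9.295
A = 1+m^2 = 2.779556
B = 2(m(b-k) - h) = 2(1.3340*9.295 - 0) = 24.79906
C = h^2 + (b-k)^2 - r^2 = 0 + 86.397025 - 16 = 70.397025
disc = B^2-4AC = 614.9934 - 782.6899 = -167.6965
disc < 0

0 intersection points


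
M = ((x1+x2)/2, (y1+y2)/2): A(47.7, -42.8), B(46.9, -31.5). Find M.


Mx = (47.7 + 46.9)/2 = 94.6/2 = 47.3000
My = (-42.8 - 31.5)/2 = -74.3/2 = -37.1500

(47.3000, -37.1500)


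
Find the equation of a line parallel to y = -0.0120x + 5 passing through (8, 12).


Parallel lines have equal slopes.
m2 = -0.0120
b2 = 12 + 0.0120*8 = 12.0960

y = -0.0120x + 12.0960


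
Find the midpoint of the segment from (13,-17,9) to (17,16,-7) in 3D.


Mx = (13+17)/2 = 15.0000
My = (-17+16)/2 = -0.5000
Mz = (9- 7)/2 = 1.0000

M = (15.0000, -0.5000, 1.0000)


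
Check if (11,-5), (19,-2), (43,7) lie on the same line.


11*(-2-7) + 19*(7+ 5) + 43*(-5+ 2)
= -99 + 228 - 129 = 0

Yes, collinear (determinant = 0)


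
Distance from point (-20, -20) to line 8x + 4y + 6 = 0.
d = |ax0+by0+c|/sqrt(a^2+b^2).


|8*(-20) + 4*(-20) + 6| = |-234| = 234
sqrt(64 + 16) = sqrt(80) = 8.9443
d = 234/sqrt(80) = 26.1620

26.1620


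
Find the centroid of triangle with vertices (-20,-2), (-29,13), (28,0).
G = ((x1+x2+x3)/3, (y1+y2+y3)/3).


Gx = (-20- 29+28)/3 = -21/3 = -7.0000
Gy = (-2+13+0)/3 = 11/3 = 3.6667

G = (-7.0000, 3.6667)


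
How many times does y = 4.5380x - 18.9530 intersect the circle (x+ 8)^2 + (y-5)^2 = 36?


Substitute y = 4.5380x - 18.9530: (x+ 8)^2 + (4.5380x- 18.9530-5)^2 = 36
Expand to Ax^2 + Bx + C = 0, where b-k = -23.953
A = 1+m^2 = 21.593444
B = 2(m(b-k) - h) = 2(4.5380*(-23.953) + 8) = -201.397428
C = h^2 + (b-k)^2 - r^2 = 64 + 573.746209 - 36 = 601.746209
disc = B^2-4AC = 40560.9240 - 51975.0923 = -11414.1683
disc < 0

0 intersection points


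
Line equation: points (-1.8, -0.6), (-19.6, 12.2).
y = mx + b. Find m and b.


m = (12.8)/(-17.8) = -0.7191
b = y1 - m*x1 = -0.6 - (12.8*(-1.8))/(-17.8) = -0.6 - 1.2944 = -1.8944

y = -0.7191x - 1.8944


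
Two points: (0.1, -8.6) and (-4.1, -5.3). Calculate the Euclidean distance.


dx = -4.1 - 0.1 = -4.2
dy = -5.3 + 8.6 = 3.3
d = sqrt(17.64 + 10.89) = sqrt(28.53) = 5.3413

5.3413


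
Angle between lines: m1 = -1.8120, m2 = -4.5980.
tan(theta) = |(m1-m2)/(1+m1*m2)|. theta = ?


m1-m2 = 2.786
1+m1*m2 = 9.331576
tan(theta) = |2.786/9.331576| = 0.298556
theta = arctan(|2.786/9.331576|) = 16.6233 degrees (acute angle)

16.6233 degrees


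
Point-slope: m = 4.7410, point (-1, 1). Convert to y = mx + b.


y - 1 = 4.7410(x + 1)
y = 4.7410x + 1 - 4.7410*(-1)
y = 4.7410x + 5.7410

y = 4.7410x + 5.7410


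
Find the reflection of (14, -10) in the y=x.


Reflection rule for y=x: (y, x)
(14, -10) -> (-10, 14)

(-10, 14)


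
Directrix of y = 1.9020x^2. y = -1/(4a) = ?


a = 1.9020
1/(4a) = 0.1314
directrix: y = -0.1314 = -0.1314

y = -0.1314


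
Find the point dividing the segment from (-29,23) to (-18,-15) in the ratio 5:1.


Px = (5*(-18) + 1*(-29))/6 = -119/6 = -19.8333
Py = (5*(-15) + 1*23)/6 = -52/6 = -8.6667

P = (-19.8333, -8.6667)


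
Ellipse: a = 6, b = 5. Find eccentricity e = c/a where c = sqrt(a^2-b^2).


c = sqrt(36-25) = sqrt(11) = 3.3166
e = c/a = sqrt(11)/6 = 0.5528

e = 0.5528


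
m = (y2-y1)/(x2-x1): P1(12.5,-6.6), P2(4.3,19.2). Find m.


dy = 19.2 + 6.6 = 25.8
dx = 4.3 - 12.5 = -8.2
m = 25.8/(-8.2) = -3.1463

m = -3.1463


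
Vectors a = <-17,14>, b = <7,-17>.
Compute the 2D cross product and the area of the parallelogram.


cross = -17*(-17) - 14*7 = 289 - 98 = 191
Parallelogram area = |191| = 191

cross = 191, parallelogram area = 191


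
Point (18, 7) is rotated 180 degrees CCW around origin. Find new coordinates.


cos(180) = -1, sin(180) = 0
x' = 18*(-1) - 7*0 = -18
y' = 18*0 + 7*(-1) = -7

(-18, -7)


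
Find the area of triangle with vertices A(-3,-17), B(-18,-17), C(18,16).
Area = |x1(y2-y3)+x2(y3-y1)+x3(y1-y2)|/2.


-3*(-17-16) = 99
-18*(16+ 17) = -594
18*(-17+ 17) = 0
sum = -495
Area = |-495|/2 = 247.5000

247.5000 sq units


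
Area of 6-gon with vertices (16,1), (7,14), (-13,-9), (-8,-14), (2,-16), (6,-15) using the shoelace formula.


sum(xi*y_{i+1}) = 16*14 + 7*(-9) - 13*(-14) - 8*(-16) + 2*(-15) + 6*1 = 447
sum(yi*x_{i+1}) = 1*7 + 14*(-13) - 9*(-8) - 14*2 - 16*6 - 15*16 = -467
Area = |447 + 467|/2 = 914/2 = 457.0000

457.0000 sq units


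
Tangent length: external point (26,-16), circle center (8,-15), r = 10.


d = sqrt((26-8)^2 + (-16+ 15)^2) = sqrt(324+1) = 18.0278
L = sqrt(325.0000 - 100) = sqrt(225.0000) = 15.0000

15.0000


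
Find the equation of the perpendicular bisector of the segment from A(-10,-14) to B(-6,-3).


Midpoint = (-8, -8.5)
Slope of AB = dy/dx = 11/4 = 2.7500
Perp slope = -dx/dy = -4/11 = -0.3636
b = My - (perp slope)*Mx = -8.5 + (4*(-8))/11 = -8.5 - 2.9091 = -11.4091

y = -0.3636x - 11.4091


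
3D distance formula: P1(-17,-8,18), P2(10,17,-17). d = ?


dx=27, dy=25, dz=-35
d = sqrt(729+625+1225) = sqrt(2579) = 50.7839

50.7839


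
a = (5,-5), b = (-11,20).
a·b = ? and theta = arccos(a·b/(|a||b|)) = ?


a·b = 5*(-11) - 5*20 = -55 - 100 = -155
|a| = sqrt(25+25) = 7.0711
|b| = sqrt(121+400) = 22.8254
cos(theta) = -155/(sqrt(50)*sqrt(521)) = -155/sqrt(26050) = -0.960346
theta = arccos(-155/sqrt(26050)) = 163.8108 degrees

a·b = -155, theta = 163.8108 deg


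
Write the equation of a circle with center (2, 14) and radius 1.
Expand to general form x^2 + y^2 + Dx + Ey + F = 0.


(x-2)^2 + (y-14)^2 = 1^2
D = -2h = -4, E = -2k = -28
F = h^2+k^2-r^2 = 4+196-1 = 199

x^2 + y^2 - 4x - 28y + 199 = 0


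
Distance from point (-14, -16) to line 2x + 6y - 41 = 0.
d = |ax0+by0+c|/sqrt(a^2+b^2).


|2*(-14) + 6*(-16) - 41| = |-165| = 165
sqrt(4 + 36) = sqrt(40) = 6.3246
d = 165/sqrt(40) = 26.0888

26.0888


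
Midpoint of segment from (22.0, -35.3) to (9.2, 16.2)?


Mx = (22.0 + 9.2)/2 = 31.2/2 = 15.6000
My = (-35.3 + 16.2)/2 = -19.1/2 = -9.5500

(15.6000, -9.5500)


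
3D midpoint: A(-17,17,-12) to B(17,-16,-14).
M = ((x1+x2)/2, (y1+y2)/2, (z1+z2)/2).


Mx = (-17+17)/2 = 0
My = (17- 16)/2 = 0.5000
Mz = (-12- 14)/2 = -13.0000

M = (0, 0.5000, -13.0000)


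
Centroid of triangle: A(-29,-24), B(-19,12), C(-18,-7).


Gx = (-29- 19- 18)/3 = -66/3 = -22.0000
Gy = (-24+12- 7)/3 = -19/3 = -6.3333

G = (-22.0000, -6.3333)


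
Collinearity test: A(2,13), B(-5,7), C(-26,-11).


2*(7+ 11) - 5*(-11-13) - 26*(13-7)
= 36 + 120 - 156 = 0

Yes, collinear (determinant = 0)


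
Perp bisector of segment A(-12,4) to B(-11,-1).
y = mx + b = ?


Midpoint = (-11.5, 1.5)
Slope of AB = dy/dx = -5/1 = -5.0000
Perp slope = -dx/dy = 1/5 = 0.2000
b = My - (perp slope)*Mx = 1.5 + (1*(-11.5))/(-5) = 1.5 + 2.3000 = 3.8000

y = 0.2000x + 3.8000


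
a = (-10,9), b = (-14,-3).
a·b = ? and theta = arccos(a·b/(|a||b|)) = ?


a·b = -10*(-14) + 9*(-3) = 140 - 27 = 113
|a| = sqrt(100+81) = 13.4536
|b| = sqrt(196+9) = 14.3178
cos(theta) = 113/(sqrt(181)*sqrt(205)) = 113/sqrt(37105) = 0.586627
theta = arccos(113/sqrt(37105)) = 54.0820 degrees

a·b = 113, theta = 54.0820 deg


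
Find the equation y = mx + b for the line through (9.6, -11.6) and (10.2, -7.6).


m = (4.0)/(0.6) = 6.6667
b = y1 - m*x1 = -11.6 - (4.0*9.6)/(0.6) = -11.6 - 64.0000 = -75.6000

y = 6.6667x - 75.6000


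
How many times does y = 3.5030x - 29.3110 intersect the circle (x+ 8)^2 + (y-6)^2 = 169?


Substitute y = 3.5030x - 29.3110: (x+ 8)^2 + (3.5030x- 29.3110-6)^2 = 169
Expand to Ax^2 + Bx + C = 0, where b-k = -35.311
A = 1+m^2 = 13.271009
B = 2(m(b-k) - h) = 2(3.5030*(-35.311) + 8) = -231.388866
C = h^2 + (b-k)^2 - r^2 = 64 + 1246.866721 - 169 = 1141.866721
disc = B^2-4AC = 53540.8073 - 60614.8941 = -7074.0868
disc < 0

0 intersection points


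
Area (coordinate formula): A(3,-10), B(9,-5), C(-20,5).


3*(-5-5) = -30
9*(5+ 10) = 135
-20*(-10+ 5) = 100
sum = 205
Area = |205|/2 = 102.5000

102.5000 sq units


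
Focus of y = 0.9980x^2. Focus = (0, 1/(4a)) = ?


a = 0.9980
4a = 3.9920
focus = (0, 1/3.9920) = (0, 0.2505)

Focus = (0, 0.2505)


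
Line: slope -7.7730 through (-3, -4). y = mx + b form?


y + 4 = -7.7730(x + 3)
y = -7.7730x - 4 + 7.7730*(-3)
y = -7.7730x - 27.3190

y = -7.7730x - 27.3190


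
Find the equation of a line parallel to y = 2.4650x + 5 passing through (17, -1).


Parallel lines have equal slopes.
m2 = 2.4650
b2 = -1 - 2.4650*17 = -42.9050

y = 2.4650x - 42.9050


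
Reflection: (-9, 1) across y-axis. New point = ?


Reflection rule for y-axis: (-x, y)
(-9, 1) -> (9, 1)

(9, 1)


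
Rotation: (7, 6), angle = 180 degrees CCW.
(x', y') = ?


cos(180) = -1, sin(180) = 0
x' = 7*(-1) - 6*0 = -7
y' = 7*0 + 6*(-1) = -6

(-7, -6)


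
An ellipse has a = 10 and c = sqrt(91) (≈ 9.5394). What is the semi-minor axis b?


b^2 = 10^2 - (sqrt(91))^2 = 100 - 91 = 9
b = sqrt(9) = 3

b = 3


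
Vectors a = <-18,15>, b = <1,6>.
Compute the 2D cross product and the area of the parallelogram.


cross = -18*6 - 15*1 = -108 - 15 = -123
Parallelogram area = |-123| = 123

cross = -123, parallelogram area = 123


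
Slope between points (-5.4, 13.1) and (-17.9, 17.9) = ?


dy = 17.9 - 13.1 = 4.8
dx = -17.9 + 5.4 = -12.5
m = 4.8/(-12.5) = -0.3840

m = -0.3840


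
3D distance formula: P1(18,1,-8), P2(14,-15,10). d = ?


dx=-4, dy=-16, dz=18
d = sqrt(16+256+324) = sqrt(596) = 24.4131

24.4131


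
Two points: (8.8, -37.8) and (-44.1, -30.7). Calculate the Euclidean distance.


dx = -44.1 - 8.8 = -52.9
dy = -30.7 + 37.8 = 7.1
d = sqrt(2798.41 + 50.41) = sqrt(2848.82) = 53.3743

53.3743


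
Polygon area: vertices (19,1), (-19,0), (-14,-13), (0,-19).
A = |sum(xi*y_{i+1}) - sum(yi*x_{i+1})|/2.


sum(xi*y_{i+1}) = 19*0 - 19*(-13) - 14*(-19) + 0*1 = 513
sum(yi*x_{i+1}) = 1*(-19) + 0*(-14) - 13*0 - 19*19 = -380
Area = |513 + 380|/2 = 893/2 = 446.5000

446.5000 sq units


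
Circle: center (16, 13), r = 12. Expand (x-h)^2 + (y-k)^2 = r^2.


(x-16)^2 + (y-13)^2 = 12^2
D = -2h = -32, E = -2k = -26
F = h^2+k^2-r^2 = 256+169-144 = 281

x^2 + y^2 - 32x - 26y + 281 = 0


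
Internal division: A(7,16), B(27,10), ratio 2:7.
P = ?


Px = (2*27 + 7*7)/9 = 103/9 = 11.4444
Py = (2*10 + 7*16)/9 = 132/9 = 14.6667

P = (11.4444, 14.6667)


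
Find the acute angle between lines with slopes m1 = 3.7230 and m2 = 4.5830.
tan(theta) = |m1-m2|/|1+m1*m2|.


m1-m2 = -0.86
1+m1*m2 = 18.062509
tan(theta) = |-0.86/18.062509| = 0.047612
theta = arctan(|-0.86/18.062509|) = 2.7259 degrees (acute angle)

2.7259 degrees


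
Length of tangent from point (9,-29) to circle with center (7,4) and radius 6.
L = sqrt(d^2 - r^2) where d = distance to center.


d = sqrt((9-7)^2 + (-29-4)^2) = sqrt(4+1089) = 33.0606
L = sqrt(1093.0000 - 36) = sqrt(1057.0000) = 32.5115

32.5115


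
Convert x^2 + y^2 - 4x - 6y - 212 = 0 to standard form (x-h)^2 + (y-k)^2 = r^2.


h = -D/2 = 4/2 = 2
k = -E/2 = 6/2 = 3
r^2 = h^2 + k^2 - F = 4 + 9 + 212 = 225
r = 15

Center (2, 3), radius = 15


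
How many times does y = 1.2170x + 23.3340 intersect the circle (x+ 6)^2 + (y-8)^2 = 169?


Substitute y = 1.2170x + 23.3340: (x+ 6)^2 + (1.2170x+23.3340-8)^2 = 169
Expand to Ax^2 + Bx + C = 0, where b-k = 15.334
A = 1+m^2 = 2.481089
B = 2(m(b-k) - h) = 2(1.2170*15.334 + 6) = 49.322956
C = h^2 + (b-k)^2 - r^2 = 36 + 235.131556 - 169 = 102.131556
disc = B^2-4AC = 2432.7540 - 1013.5899 = 1419.1641
disc > 0

2 intersection points


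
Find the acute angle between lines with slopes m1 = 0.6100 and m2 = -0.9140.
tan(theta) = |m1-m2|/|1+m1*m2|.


m1-m2 = 1.524
1+m1*m2 = 0.44246
tan(theta) = |1.524/0.44246| = 3.444379
theta = arctan(|1.524/0.44246|) = 73.8105 degrees (acute angle)

73.8105 degrees


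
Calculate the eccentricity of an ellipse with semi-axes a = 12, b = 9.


c = sqrt(144-81) = sqrt(63) = 7.9373
e = c/a = sqrt(63)/12 = 0.6614

e = 0.6614


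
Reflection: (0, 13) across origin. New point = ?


Reflection rule for origin: (-x, -y)
(0, 13) -> (0, -13)

(0, -13)


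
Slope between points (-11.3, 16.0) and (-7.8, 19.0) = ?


dy = 19.0 - 16.0 = 3.0
dx = -7.8 + 11.3 = 3.5
m = 3.0/3.5 = 0.8571

m = 0.8571


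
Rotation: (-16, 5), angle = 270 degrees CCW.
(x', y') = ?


cos(270) = 0, sin(270) = -1
x' = -16*0 - 5*(-1) = 5
y' = -16*(-1) + 5*0 = 16

(5, 16)


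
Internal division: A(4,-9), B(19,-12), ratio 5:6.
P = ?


Px = (5*19 + 6*4)/11 = 119/11 = 10.8182
Py = (5*(-12) + 6*(-9))/11 = -114/11 = -10.3636

P = (10.8182, -10.3636)


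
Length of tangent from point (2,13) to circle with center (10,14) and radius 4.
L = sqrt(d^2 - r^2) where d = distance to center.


d = sqrt((2-10)^2 + (13-14)^2) = sqrt(64+1) = 8.0623
L = sqrt(65.0000 - 16) = sqrt(49.0000) = 7.0000

7.0000


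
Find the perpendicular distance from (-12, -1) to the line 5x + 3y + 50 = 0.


|5*(-12) + 3*(-1) + 50| = |-13| = 13
sqrt(25 + 9) = sqrt(34) = 5.8310
d = 13/sqrt(34) = 2.2295

2.2295


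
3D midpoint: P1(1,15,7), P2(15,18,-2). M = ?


Mx = (1+15)/2 = 8.0000
My = (15+18)/2 = 16.5000
Mz = (7- 2)/2 = 2.5000

M = (8.0000, 16.5000, 2.5000)


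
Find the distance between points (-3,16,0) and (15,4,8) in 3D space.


dx=18, dy=-12, dz=8
d = sqrt(324+144+64) = sqrt(532) = 23.0651

23.0651


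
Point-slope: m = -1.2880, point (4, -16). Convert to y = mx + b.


y + 16 = -1.2880(x - 4)
y = -1.2880x - 16 + 1.2880*4
y = -1.2880x - 10.8480

y = -1.2880x - 10.8480


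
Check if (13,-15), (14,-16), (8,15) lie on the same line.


13*(-16-15) + 14*(15+ 15) + 8*(-15+ 16)
= -403 + 420 + 8 = 25

No, not collinear (determinant = 25)


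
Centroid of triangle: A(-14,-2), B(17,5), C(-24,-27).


Gx = (-14+17- 24)/3 = -21/3 = -7.0000
Gy = (-2+5- 27)/3 = -24/3 = -8.0000

G = (-7.0000, -8.0000)


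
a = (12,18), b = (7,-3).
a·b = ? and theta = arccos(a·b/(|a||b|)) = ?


a·b = 12*7 + 18*(-3) = 84 - 54 = 30
|a| = sqrt(144+324) = 21.6333
|b| = sqrt(49+9) = 7.6158
cos(theta) = 30/(sqrt(468)*sqrt(58)) = 30/sqrt(27144) = 0.182089
theta = arccos(30/sqrt(27144)) = 79.5085 degrees

a·b = 30, theta = 79.5085 deg


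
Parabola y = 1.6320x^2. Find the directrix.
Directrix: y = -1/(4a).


a = 1.6320
1/(4a) = 0.1532
directrix: y = -0.1532 = -0.1532

y = -0.1532


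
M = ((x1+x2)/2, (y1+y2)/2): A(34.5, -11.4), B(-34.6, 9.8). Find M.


Mx = (34.5 - 34.6)/2 = -0.1/2 = -0.0500
My = (-11.4 + 9.8)/2 = -1.6/2 = -0.8000

(-0.0500, -0.8000)


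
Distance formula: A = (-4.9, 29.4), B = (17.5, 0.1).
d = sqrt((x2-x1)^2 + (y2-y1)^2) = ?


dx = 17.5 + 4.9 = 22.4
dy = 0.1 - 29.4 = -29.3
d = sqrt(501.76 + 858.49) = sqrt(1360.25) = 36.8816

36.8816


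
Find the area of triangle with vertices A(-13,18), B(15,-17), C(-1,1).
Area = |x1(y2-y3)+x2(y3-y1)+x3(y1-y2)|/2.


-13*(-17-1) = 234
15*(1-18) = -255
-1*(18+ 17) = -35
sum = -56
Area = |-56|/2 = 28.0000

28.0000 sq units


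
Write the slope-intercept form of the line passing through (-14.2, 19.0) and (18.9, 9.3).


m = (-9.7)/(33.1) = -0.2931
b = y1 - m*x1 = 19.0 - (-9.7*(-14.2))/(33.1) = 19.0 - 4.1613 = 14.8387

y = -0.2931x + 14.8387


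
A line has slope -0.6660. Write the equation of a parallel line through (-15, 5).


Parallel lines have equal slopes.
m2 = -0.6660
b2 = 5 + 0.6660*(-15) = -4.9900

y = -0.6660x - 4.9900


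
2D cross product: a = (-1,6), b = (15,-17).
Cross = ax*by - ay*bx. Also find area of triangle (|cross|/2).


cross = -1*(-17) - 6*15 = 17 - 90 = -73
Triangle area = |-73|/2 = 73/2 = 36.5000

cross = -73, triangle area = 36.5000


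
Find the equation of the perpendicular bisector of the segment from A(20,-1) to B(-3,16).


Midpoint = (8.5, 7.5)
Slope of AB = dy/dx = 17/(-23) = -0.7391
Perp slope = -dx/dy = 23/17 = 1.3529
b = My - (perp slope)*Mx = 7.5 + (-23*8.5)/17 = 7.5 - 11.5000 = -4.0000

y = 1.3529x - 4.0000


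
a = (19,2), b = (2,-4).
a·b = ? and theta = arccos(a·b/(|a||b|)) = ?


a·b = 19*2 + 2*(-4) = 38 - 8 = 30
|a| = sqrt(361+4) = 19.1050
|b| = sqrt(4+16) = 4.4721
cos(theta) = 30/(sqrt(365)*sqrt(20)) = 30/sqrt(7300) = 0.351123
theta = arccos(30/sqrt(7300)) = 69.4440 degrees

a·b = 30, theta = 69.4440 deg


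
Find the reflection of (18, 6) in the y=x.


Reflection rule for y=x: (y, x)
(18, 6) -> (6, 18)

(6, 18)


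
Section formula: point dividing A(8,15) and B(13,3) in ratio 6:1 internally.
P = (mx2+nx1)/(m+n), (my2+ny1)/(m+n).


Px = (6*13 + 1*8)/7 = 86/7 = 12.2857
Py = (6*3 + 1*15)/7 = 33/7 = 4.7143

P = (12.2857, 4.7143)


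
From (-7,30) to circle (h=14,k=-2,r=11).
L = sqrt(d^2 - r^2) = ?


d = sqrt((-7-14)^2 + (30+ 2)^2) = sqrt(441+1024) = 38.2753
L = sqrt(1465.0000 - 121) = sqrt(1344.0000) = 36.6606

36.6606


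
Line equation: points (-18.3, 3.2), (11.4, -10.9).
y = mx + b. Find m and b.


m = (-14.1)/(29.7) = -0.4747
b = y1 - m*x1 = 3.2 - (-14.1*(-18.3))/(29.7) = 3.2 - 8.6879 = -5.4879

y = -0.4747x - 5.4879


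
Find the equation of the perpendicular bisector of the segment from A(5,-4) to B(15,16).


Midpoint = (10, 6)
Slope of AB = dy/dx = 20/10 = 2.0000
Perp slope = -dx/dy = -10/20 = -0.5000
b = My - (perp slope)*Mx = 6 + (10*10)/20 = 6 + 5.0000 = 11.0000

y = -0.5000x + 11.0000


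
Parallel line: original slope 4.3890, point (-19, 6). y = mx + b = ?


Parallel lines have equal slopes.
m2 = 4.3890
b2 = 6 - 4.3890*(-19) = 89.3910

y = 4.3890x + 89.3910


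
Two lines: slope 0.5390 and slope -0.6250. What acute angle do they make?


m1-m2 = 1.164
1+m1*m2 = 0.663125
tan(theta) = |1.164/0.663125| = 1.755325
theta = arctan(|1.164/0.663125|) = 60.3301 degrees (acute angle)

60.3301 degrees


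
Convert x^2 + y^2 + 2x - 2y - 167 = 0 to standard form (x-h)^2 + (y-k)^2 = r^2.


h = -D/2 = -2/2 = -1
k = -E/2 = 2/2 = 1
r^2 = h^2 + k^2 - F = 1 + 1 + 167 = 169
r = 13

Center (-1, 1), radius = 13


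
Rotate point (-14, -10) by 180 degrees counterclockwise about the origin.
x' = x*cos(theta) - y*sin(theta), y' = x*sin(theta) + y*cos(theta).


cos(180) = -1, sin(180) = 0
x' = -14*(-1) + 10*0 = 14
y' = -14*0 - 10*(-1) = 10

(14, 10)


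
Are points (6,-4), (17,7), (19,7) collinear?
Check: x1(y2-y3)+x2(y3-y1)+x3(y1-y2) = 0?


6*(7-7) + 17*(7+ 4) + 19*(-4-7)
= 0 + 187 - 209 = -22

No, not collinear (determinant = -22)


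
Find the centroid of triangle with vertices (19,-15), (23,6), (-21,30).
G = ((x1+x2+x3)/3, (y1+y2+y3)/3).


Gx = (19+23- 21)/3 = 21/3 = 7.0000
Gy = (-15+6+30)/3 = 21/3 = 7.0000

G = (7.0000, 7.0000)


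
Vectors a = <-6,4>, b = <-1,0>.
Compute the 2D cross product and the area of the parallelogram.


cross = -6*0 - 4*(-1) = 0 + 4 = 4
Parallelogram area = |4| = 4

cross = 4, parallelogram area = 4


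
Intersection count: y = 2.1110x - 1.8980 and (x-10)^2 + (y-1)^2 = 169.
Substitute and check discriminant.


Substitute y = 2.1110x - 1.8980: (x-10)^2 + (2.1110x- 1.8980-1)^2 = 169
Expand to Ax^2 + Bx + C = 0, where b-k = -2.898
A = 1+m^2 = 5.456321
B = 2(m(b-k) - h) = 2(2.1110*(-2.898) - 10) = -32.235356
C = h^2 + (b-k)^2 - r^2 = 100 + 8.398404 - 169 = -60.601596
disc = B^2-4AC = 1039.1182 + 1322.6470 = 2361.7652
disc > 0

2 intersection points


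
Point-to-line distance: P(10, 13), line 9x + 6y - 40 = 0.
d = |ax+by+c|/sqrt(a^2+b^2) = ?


|9*10 + 6*13 - 40| = |128| = 128
sqrt(81 + 36) = sqrt(117) = 10.8167
d = 128/sqrt(117) = 11.8336

11.8336


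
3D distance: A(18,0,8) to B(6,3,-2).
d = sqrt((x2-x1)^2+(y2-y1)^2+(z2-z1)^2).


dx=-12, dy=3, dz=-10
d = sqrt(144+9+100) = sqrt(253) = 15.9060

15.9060


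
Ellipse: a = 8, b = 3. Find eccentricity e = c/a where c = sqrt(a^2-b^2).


c = sqrt(64-9) = sqrt(55) = 7.4162
e = c/a = sqrt(55)/8 = 0.9270

e = 0.9270


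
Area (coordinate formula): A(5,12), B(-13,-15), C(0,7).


5*(-15-7) = -110
-13*(7-12) = 65
0*(12+ 15) = 0
sum = -45
Area = |-45|/2 = 22.5000

22.5000 sq units


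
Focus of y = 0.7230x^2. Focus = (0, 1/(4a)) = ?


a = 0.7230
4a = 2.8920
focus = (0, 1/2.8920) = (0, 0.3458)

Focus = (0, 0.3458)


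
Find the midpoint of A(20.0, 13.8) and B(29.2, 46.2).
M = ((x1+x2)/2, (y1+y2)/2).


Mx = (20.0 + 29.2)/2 = 49.2/2 = 24.6000
My = (13.8 + 46.2)/2 = 60.0/2 = 30.0000

(24.6000, 30.0000)


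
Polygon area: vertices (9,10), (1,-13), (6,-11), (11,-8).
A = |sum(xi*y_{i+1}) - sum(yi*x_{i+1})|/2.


sum(xi*y_{i+1}) = 9*(-13) + 1*(-11) + 6*(-8) + 11*10 = -66
sum(yi*x_{i+1}) = 10*1 - 13*6 - 11*11 - 8*9 = -261
Area = |-66 + 261|/2 = 195/2 = 97.5000

97.5000 sq units


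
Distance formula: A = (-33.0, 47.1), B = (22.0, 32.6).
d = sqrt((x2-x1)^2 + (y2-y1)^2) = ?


dx = 22.0 + 33.0 = 55.0
dy = 32.6 - 47.1 = -14.5
d = sqrt(3025.0 + 210.25) = sqrt(3235.25) = 56.8793

56.8793


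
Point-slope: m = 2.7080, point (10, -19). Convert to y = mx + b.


y + 19 = 2.7080(x - 10)
y = 2.7080x - 19 - 2.7080*10
y = 2.7080x - 46.0800

y = 2.7080x - 46.0800


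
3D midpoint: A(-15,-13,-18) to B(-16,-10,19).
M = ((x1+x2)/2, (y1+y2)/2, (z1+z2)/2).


Mx = (-15- 16)/2 = -15.5000
My = (-13- 10)/2 = -11.5000
Mz = (-18+19)/2 = 0.5000

M = (-15.5000, -11.5000, 0.5000)


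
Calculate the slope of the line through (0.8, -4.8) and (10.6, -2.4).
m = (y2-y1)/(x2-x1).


dy = -2.4 + 4.8 = 2.4
dx = 10.6 - 0.8 = 9.8
m = 2.4/9.8 = 0.2449

m = 0.2449


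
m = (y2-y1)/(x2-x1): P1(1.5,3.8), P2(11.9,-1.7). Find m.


dy = -1.7 - 3.8 = -5.5
dx = 11.9 - 1.5 = 10.4
m = -5.5/10.4 = -0.5288

m = -0.5288


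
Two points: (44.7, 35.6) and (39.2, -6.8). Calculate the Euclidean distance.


dx = 39.2 - 44.7 = -5.5
dy = -6.8 - 35.6 = -42.4
d = sqrt(30.25 + 1797.76) = sqrt(1828.01) = 42.7552

42.7552


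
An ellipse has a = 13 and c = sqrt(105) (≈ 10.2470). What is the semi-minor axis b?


b^2 = 13^2 - (sqrt(105))^2 = 169 - 105 = 64
b = sqrt(64) = 8

b = 8


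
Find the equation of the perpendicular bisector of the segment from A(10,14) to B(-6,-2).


Midpoint = (2, 6)
Slope of AB = dy/dx = -16/(-16) = 1.0000
Perp slope = -dx/dy = -16/16 = -1.0000
b = My - (perp slope)*Mx = 6 + (-16*2)/(-16) = 6 + 2.0000 = 8.0000

y = -1.0000x + 8.0000


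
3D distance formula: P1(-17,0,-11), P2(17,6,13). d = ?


dx=34, dy=6, dz=24
d = sqrt(1156+36+576) = sqrt(1768) = 42.0476

42.0476


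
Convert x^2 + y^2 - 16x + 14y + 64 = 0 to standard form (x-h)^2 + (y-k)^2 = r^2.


h = -D/2 = 16/2 = 8
k = -E/2 = -14/2 = -7
r^2 = h^2 + k^2 - F = 64 + 49 - 64 = 49
r = 7

Center (8, -7), radius = 7


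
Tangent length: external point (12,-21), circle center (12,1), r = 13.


d = sqrt((12-12)^2 + (-21-1)^2) = sqrt(0+484) = 22.0000
L = sqrt(484.0000 - 169) = sqrt(315.0000) = 17.7482

17.7482


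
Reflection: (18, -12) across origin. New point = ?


Reflection rule for origin: (-x, -y)
(18, -12) -> (-18, 12)

(-18, 12)


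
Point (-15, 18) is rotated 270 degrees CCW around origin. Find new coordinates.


cos(270) = 0, sin(270) = -1
x' = -15*0 - 18*(-1) = 18
y' = -15*(-1) + 18*0 = 15

(18, 15)


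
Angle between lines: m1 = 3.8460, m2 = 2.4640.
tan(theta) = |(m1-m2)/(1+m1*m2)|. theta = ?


m1-m2 = 1.382
1+m1*m2 = 10.476544
tan(theta) = |1.382/10.476544| = 0.131914
theta = arctan(|1.382/10.476544|) = 7.5147 degrees (acute angle)

7.5147 degrees


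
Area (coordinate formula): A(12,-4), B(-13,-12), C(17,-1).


12*(-12+ 1) = -132
-13*(-1+ 4) = -39
17*(-4+ 12) = 136
sum = -35
Area = |-35|/2 = 17.5000

17.5000 sq units
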